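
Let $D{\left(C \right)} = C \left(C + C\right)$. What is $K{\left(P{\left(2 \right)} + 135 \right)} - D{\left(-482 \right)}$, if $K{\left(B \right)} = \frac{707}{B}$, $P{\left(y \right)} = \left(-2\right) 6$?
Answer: $- \frac{57150997}{123} \approx -4.6464 \cdot 10^{5}$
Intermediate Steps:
$P{\left(y \right)} = -12$
$D{\left(C \right)} = 2 C^{2}$ ($D{\left(C \right)} = C 2 C = 2 C^{2}$)
$K{\left(P{\left(2 \right)} + 135 \right)} - D{\left(-482 \right)} = \frac{707}{-12 + 135} - 2 \left(-482\right)^{2} = \frac{707}{123} - 2 \cdot 232324 = 707 \cdot \frac{1}{123} - 464648 = \frac{707}{123} - 464648 = - \frac{57150997}{123}$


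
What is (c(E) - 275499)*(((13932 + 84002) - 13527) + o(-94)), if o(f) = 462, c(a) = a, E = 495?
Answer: -23339314476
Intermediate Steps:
(c(E) - 275499)*(((13932 + 84002) - 13527) + o(-94)) = (495 - 275499)*(((13932 + 84002) - 13527) + 462) = -275004*((97934 - 13527) + 462) = -275004*(84407 + 462) = -275004*84869 = -23339314476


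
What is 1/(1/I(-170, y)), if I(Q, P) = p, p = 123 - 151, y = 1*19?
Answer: -28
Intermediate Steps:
y = 19
p = -28
I(Q, P) = -28
1/(1/I(-170, y)) = 1/(1/(-28)) = 1/(-1/28) = -28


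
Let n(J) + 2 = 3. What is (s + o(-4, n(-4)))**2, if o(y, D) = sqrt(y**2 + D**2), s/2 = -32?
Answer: (64 - sqrt(17))**2 ≈ 3585.2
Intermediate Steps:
n(J) = 1 (n(J) = -2 + 3 = 1)
s = -64 (s = 2*(-32) = -64)
o(y, D) = sqrt(D**2 + y**2)
(s + o(-4, n(-4)))**2 = (-64 + sqrt(1**2 + (-4)**2))**2 = (-64 + sqrt(1 + 16))**2 = (-64 + sqrt(17))**2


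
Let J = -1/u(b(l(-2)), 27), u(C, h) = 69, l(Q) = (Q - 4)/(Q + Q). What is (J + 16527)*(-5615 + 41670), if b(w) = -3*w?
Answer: 41115751910/69 ≈ 5.9588e+8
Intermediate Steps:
l(Q) = (-4 + Q)/(2*Q) (l(Q) = (-4 + Q)/((2*Q)) = (-4 + Q)*(1/(2*Q)) = (-4 + Q)/(2*Q))
J = -1/69 ≈ -0.014493
(J + 16527)*(-5615 + 41670) = (-1/69 + 16527)*(-5615 + 41670) = (1140362/69)*36055 = 41115751910/69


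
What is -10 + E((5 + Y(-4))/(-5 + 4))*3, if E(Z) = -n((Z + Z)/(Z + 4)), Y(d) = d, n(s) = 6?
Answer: -28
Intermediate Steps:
E(Z) = -6 (E(Z) = -1*6 = -6)
-10 + E((5 + Y(-4))/(-5 + 4))*3 = -10 - 6*3 = -10 - 18 = -28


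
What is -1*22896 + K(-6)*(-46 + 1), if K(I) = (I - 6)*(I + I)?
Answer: -29376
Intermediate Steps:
K(I) = 2*I*(-6 + I) (K(I) = (-6 + I)*(2*I) = 2*I*(-6 + I))
-1*22896 + K(-6)*(-46 + 1) = -1*22896 + (2*(-6)*(-6 - 6))*(-46 + 1) = -22896 + (2*(-6)*(-12))*(-45) = -22896 + 144*(-45) = -22896 - 6480 = -29376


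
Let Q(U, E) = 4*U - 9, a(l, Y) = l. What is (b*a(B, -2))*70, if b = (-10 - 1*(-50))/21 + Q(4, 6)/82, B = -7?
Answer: -119945/123 ≈ -975.16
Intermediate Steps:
Q(U, E) = -9 + 4*U
b = 3427/1722 (b = (-10 - 1*(-50))/21 + (-9 + 4*4)/82 = (-10 + 50)*(1/21) + (-9 + 16)*(1/82) = 40*(1/21) + 7*(1/82) = 40/21 + 7/82 = 3427/1722 ≈ 1.9901)
(b*a(B, -2))*70 = ((3427/1722)*(-7))*70 = -3427/246*70 = -119945/123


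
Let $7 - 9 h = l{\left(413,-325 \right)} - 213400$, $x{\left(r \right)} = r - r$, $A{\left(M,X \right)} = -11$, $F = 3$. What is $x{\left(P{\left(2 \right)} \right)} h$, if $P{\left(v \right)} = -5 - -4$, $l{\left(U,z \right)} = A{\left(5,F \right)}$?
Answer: $0$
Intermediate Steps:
$l{\left(U,z \right)} = -11$
$P{\left(v \right)} = -1$ ($P{\left(v \right)} = -5 + 4 = -1$)
$x{\left(r \right)} = 0$
$h = \frac{213418}{9}$ ($h = \frac{7}{9} - \frac{-11 - 213400}{9} = \frac{7}{9} - - \frac{71137}{3} = \frac{7}{9} + \frac{71137}{3} = \frac{213418}{9} \approx 23713.0$)
$x{\left(P{\left(2 \right)} \right)} h = 0 \cdot \frac{213418}{9} = 0$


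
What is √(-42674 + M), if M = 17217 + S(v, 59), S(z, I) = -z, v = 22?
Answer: 3*I*√2831 ≈ 159.62*I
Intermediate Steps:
M = 17195 (M = 17217 - 1*22 = 17217 - 22 = 17195)
√(-42674 + M) = √(-42674 + 17195) = √(-25479) = 3*I*√2831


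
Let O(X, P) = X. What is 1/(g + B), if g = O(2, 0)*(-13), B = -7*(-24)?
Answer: 1/142 ≈ 0.0070423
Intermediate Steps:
B = 168 (B = -1*(-168) = 168)
g = -26 (g = 2*(-13) = -26)
1/(g + B) = 1/(-26 + 168) = 1/142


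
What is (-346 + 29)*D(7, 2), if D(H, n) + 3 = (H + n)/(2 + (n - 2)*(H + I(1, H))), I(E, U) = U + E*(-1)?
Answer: -951/2 ≈ -475.50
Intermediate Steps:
I(E, U) = U - E
D(H, n) = -3 + (H + n)/(2 + (-1 + 2*H)*(-2 + n)) (D(H, n) = -3 + (H + n)/(2 + (n - 2)*(H + (H - 1*1))) = -3 + (H + n)/(2 + (-2 + n)*(H + (H - 1))) = -3 + (H + n)/(2 + (-2 + n)*(H + (-1 + H))) = -3 + (H + n)/(2 + (-2 + n)*(-1 + 2*H)) = -3 + (H + n)/(2 + (-1 + 2*H)*(-2 + n)))
(-346 + 29)*D(7, 2) = (-346 + 29)*((-12 + 4*2 + 13*7 - 6*7*2)/(4 - 1*2 - 4*7 + 2*7*2)) = -317*(-12 + 8 + 91 - 84)/(4 - 2 - 28 + 28) = -317*3/2 = -951/2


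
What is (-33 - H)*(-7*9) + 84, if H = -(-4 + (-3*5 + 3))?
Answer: 3171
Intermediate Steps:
H = 16 (H = -(-4 + (-15 + 3)) = -(-4 - 12) = -1*(-16) = 16)
(-33 - H)*(-7*9) + 84 = (-33 - 1*16)*(-7*9) + 84 = (-33 - 16)*(-63) + 84 = -49*(-63) + 84 = 3087 + 84 = 3171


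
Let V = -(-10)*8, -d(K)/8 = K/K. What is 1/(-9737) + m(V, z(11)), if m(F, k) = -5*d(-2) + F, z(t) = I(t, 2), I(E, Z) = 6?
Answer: 1168439/9737 ≈ 120.00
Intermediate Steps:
d(K) = -8 (d(K) = -8*K/K = -8*1 = -8)
V = 80 (V = -10*(-8) = 80)
z(t) = 6
m(F, k) = 40 + F (m(F, k) = -5*(-8) + F = 40 + F)
1/(-9737) + m(V, z(11)) = 1/(-9737) + (40 + 80) = -1/9737 + 120 = 1168439/9737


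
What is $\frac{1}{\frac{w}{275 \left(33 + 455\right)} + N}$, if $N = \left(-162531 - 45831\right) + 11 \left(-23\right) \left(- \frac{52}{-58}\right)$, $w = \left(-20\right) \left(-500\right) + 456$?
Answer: $- \frac{486475}{101473211997} \approx -4.7941 \cdot 10^{-6}$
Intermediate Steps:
$w = 10456$ ($w = 10000 + 456 = 10456$)
$N = - \frac{6049076}{29}$ ($N = -208362 - 253 \left(\left(-52\right) \left(- \frac{1}{58}\right)\right) = -208362 - \frac{6578}{29} = - \frac{6049076}{29} \approx -2.0859 \cdot 10^{5}$)
$\frac{1}{\frac{w}{275 \left(33 + 455\right)} + N} = \frac{1}{\frac{10456}{275 \left(33 + 455\right)} - \frac{6049076}{29}} = \frac{1}{\frac{10456}{275 \cdot 488} - \frac{6049076}{29}} = \frac{1}{\frac{10456}{134200} - \frac{6049076}{29}} = \frac{1}{10456 \cdot \frac{1}{134200} - \frac{6049076}{29}} = \frac{1}{\frac{1307}{16775} - \frac{6049076}{29}} = \frac{1}{- \frac{101473211997}{486475}} = - \frac{486475}{101473211997}$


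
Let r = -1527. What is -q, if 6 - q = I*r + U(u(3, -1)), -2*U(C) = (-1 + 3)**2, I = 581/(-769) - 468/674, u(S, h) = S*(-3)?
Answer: 571686337/259153 ≈ 2206.0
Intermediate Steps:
u(S, h) = -3*S
I = -375743/259153 (I = 581*(-1/769) - 468*1/674 = -581/769 - 234/337 = -375743/259153 ≈ -1.4499)
U(C) = -2 (U(C) = -(-1 + 3)**2/2 = -1/2*2**2 = -1/2*4 = -2)
q = -571686337/259153 (q = 6 - (-375743/259153*(-1527) - 2) = 6 - (573759561/259153 - 2) = 6 - 1*573241255/259153 = 6 - 573241255/259153 = -571686337/259153 ≈ -2206.0)
-q = -1*(-571686337/259153) = 571686337/259153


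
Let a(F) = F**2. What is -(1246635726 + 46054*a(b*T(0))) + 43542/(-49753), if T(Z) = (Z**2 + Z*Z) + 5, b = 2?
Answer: -62252999785420/49753 ≈ -1.2512e+9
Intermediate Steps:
T(Z) = 5 + 2*Z**2 (T(Z) = (Z**2 + Z**2) + 5 = 2*Z**2 + 5 = 5 + 2*Z**2)
-(1246635726 + 46054*a(b*T(0))) + 43542/(-49753) = -(1246635726 + 46054*(4*(5 + 2*0**2)**2)) + 43542/(-49753) = -(1246635726 + 46054*(4*(5 + 2*0)**2)) + 43542*(-1/49753) = -(1246635726 + 46054*(4*(5 + 0)**2)) - 43542/49753 = -46054/(1/((2*5)**2 + 27069)) - 43542/49753 = -46054/(1/(10**2 + 27069)) - 43542/49753 = -46054/(1/(100 + 27069)) - 43542/49753 = -46054/(1/27169) - 43542/49753 = -46054/1/27169 - 43542/49753 = -46054*27169 - 43542/49753 = -1251241126 - 43542/49753 = -62252999785420/49753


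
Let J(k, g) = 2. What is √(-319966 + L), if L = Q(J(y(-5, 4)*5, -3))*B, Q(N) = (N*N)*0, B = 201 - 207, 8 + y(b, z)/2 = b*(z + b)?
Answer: I*√319966 ≈ 565.66*I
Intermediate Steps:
y(b, z) = -16 + 2*b*(b + z) (y(b, z) = -16 + 2*(b*(z + b)) = -16 + 2*(b*(b + z)) = -16 + 2*b*(b + z))
B = -6
Q(N) = 0 (Q(N) = N²*0 = 0)
L = 0 (L = 0*(-6) = 0)
√(-319966 + L) = √(-319966 + 0) = √(-319966) = I*√319966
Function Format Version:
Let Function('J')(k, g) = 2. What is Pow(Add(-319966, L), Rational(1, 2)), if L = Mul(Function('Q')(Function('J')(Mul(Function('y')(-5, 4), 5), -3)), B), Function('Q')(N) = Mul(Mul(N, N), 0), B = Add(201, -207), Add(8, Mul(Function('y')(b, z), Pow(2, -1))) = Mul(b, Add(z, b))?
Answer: Mul(I, Pow(319966, Rational(1, 2))) ≈ Mul(565.66, I)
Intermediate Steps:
Function('y')(b, z) = Add(-16, Mul(2, b, Add(b, z))) (Function('y')(b, z) = Add(-16, Mul(2, Mul(b, Add(z, b)))) = Add(-16, Mul(2, Mul(b, Add(b, z)))) = Add(-16, Mul(2, b, Add(b, z))))
B = -6
Function('Q')(N) = 0 (Function('Q')(N) = Mul(Pow(N, 2), 0) = 0)
L = 0 (L = Mul(0, -6) = 0)
Pow(Add(-319966, L), Rational(1, 2)) = Pow(Add(-319966, 0), Rational(1, 2)) = Pow(-319966, Rational(1, 2)) = Mul(I, Pow(319966, Rational(1, 2)))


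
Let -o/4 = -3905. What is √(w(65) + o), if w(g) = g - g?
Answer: 2*√3905 ≈ 124.98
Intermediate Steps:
w(g) = 0
o = 15620 (o = -4*(-3905) = 15620)
√(w(65) + o) = √(0 + 15620) = √15620 = 2*√3905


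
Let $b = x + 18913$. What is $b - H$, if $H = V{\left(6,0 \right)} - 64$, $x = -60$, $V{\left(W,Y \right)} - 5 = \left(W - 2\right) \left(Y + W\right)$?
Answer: $18888$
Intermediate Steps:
$V{\left(W,Y \right)} = 5 + \left(-2 + W\right) \left(W + Y\right)$ ($V{\left(W,Y \right)} = 5 + \left(W - 2\right) \left(Y + W\right) = 5 + \left(-2 + W\right) \left(W + Y\right)$)
$H = -35$ ($H = \left(5 + 6^{2} - 12 - 0 + 6 \cdot 0\right) - 64 = \left(5 + 36 - 12 + 0 + 0\right) - 64 = 29 - 64 = -35$)
$b = 18853$ ($b = -60 + 18913 = 18853$)
$b - H = 18853 - -35 = 18853 + 35 = 18888$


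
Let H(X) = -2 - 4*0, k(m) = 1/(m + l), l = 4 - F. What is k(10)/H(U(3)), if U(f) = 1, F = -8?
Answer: -1/44 ≈ -0.022727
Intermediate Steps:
l = 12 (l = 4 - 1*(-8) = 4 + 8 = 12)
k(m) = 1/(12 + m) (k(m) = 1/(m + 12) = 1/(12 + m))
H(X) = -2 (H(X) = -2 + 0 = -2)
k(10)/H(U(3)) = 1/((12 + 10)*(-2)) = -½/22 = (1/22)*(-½) = -1/44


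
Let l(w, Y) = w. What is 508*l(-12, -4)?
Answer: -6096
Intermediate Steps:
508*l(-12, -4) = 508*(-12) = -6096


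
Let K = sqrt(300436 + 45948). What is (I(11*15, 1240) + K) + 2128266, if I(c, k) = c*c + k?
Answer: 2156731 + 4*sqrt(21649) ≈ 2.1573e+6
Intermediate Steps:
I(c, k) = k + c**2 (I(c, k) = c**2 + k = k + c**2)
K = 4*sqrt(21649) (K = sqrt(346384) = 4*sqrt(21649) ≈ 588.54)
(I(11*15, 1240) + K) + 2128266 = ((1240 + (11*15)**2) + 4*sqrt(21649)) + 2128266 = ((1240 + 165**2) + 4*sqrt(21649)) + 2128266 = ((1240 + 27225) + 4*sqrt(21649)) + 2128266 = (28465 + 4*sqrt(21649)) + 2128266 = 2156731 + 4*sqrt(21649)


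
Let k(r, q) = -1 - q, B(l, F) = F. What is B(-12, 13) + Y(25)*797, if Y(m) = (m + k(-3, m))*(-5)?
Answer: 3998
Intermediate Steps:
Y(m) = 5 (Y(m) = (m + (-1 - m))*(-5) = -1*(-5) = 5)
B(-12, 13) + Y(25)*797 = 13 + 5*797 = 13 + 3985 = 3998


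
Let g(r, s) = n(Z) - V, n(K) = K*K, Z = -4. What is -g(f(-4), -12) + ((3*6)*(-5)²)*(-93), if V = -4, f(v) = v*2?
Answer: -41870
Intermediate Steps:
n(K) = K²
f(v) = 2*v
g(r, s) = 20 (g(r, s) = (-4)² - 1*(-4) = 16 + 4 = 20)
-g(f(-4), -12) + ((3*6)*(-5)²)*(-93) = -1*20 + ((3*6)*(-5)²)*(-93) = -20 + (18*25)*(-93) = -20 + 450*(-93) = -20 - 41850 = -41870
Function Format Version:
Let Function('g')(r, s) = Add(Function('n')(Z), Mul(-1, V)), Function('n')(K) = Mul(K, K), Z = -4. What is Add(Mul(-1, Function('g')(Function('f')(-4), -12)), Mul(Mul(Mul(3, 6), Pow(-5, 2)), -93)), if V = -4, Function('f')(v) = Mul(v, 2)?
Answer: -41870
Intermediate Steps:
Function('n')(K) = Pow(K, 2)
Function('f')(v) = Mul(2, v)
Function('g')(r, s) = 20 (Function('g')(r, s) = Add(Pow(-4, 2), Mul(-1, -4)) = Add(16, 4) = 20)
Add(Mul(-1, Function('g')(Function('f')(-4), -12)), Mul(Mul(Mul(3, 6), Pow(-5, 2)), -93)) = Add(Mul(-1, 20), Mul(Mul(Mul(3, 6), Pow(-5, 2)), -93)) = Add(-20, Mul(Mul(18, 25), -93)) = Add(-20, Mul(450, -93)) = Add(-20, -41850) = -41870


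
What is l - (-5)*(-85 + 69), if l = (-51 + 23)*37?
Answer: -1116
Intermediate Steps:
l = -1036 (l = -28*37 = -1036)
l - (-5)*(-85 + 69) = -1036 - (-5)*(-85 + 69) = -1036 - (-5)*(-16) = -1036 - 1*80 = -1036 - 80 = -1116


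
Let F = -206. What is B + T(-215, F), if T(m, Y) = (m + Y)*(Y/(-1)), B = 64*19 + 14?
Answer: -85496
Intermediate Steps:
B = 1230 (B = 1216 + 14 = 1230)
T(m, Y) = -Y*(Y + m) (T(m, Y) = (Y + m)*(Y*(-1)) = (Y + m)*(-Y) = -Y*(Y + m))
B + T(-215, F) = 1230 - 1*(-206)*(-206 - 215) = 1230 - 1*(-206)*(-421) = 1230 - 86726 = -85496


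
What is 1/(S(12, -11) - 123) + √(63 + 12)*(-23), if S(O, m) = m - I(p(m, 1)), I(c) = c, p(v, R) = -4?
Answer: -1/130 - 115*√3 ≈ -199.19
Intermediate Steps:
S(O, m) = 4 + m (S(O, m) = m - 1*(-4) = m + 4 = 4 + m)
1/(S(12, -11) - 123) + √(63 + 12)*(-23) = 1/((4 - 11) - 123) + √(63 + 12)*(-23) = 1/(-7 - 123) + √75*(-23) = 1/(-130) + (5*√3)*(-23) = -1/130 - 115*√3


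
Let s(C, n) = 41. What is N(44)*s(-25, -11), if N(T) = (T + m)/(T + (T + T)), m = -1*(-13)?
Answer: 779/44 ≈ 17.705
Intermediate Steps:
m = 13
N(T) = (13 + T)/(3*T) (N(T) = (T + 13)/(T + (T + T)) = (13 + T)/(T + 2*T) = (13 + T)/((3*T)) = (13 + T)*(1/(3*T)) = (13 + T)/(3*T))
N(44)*s(-25, -11) = ((⅓)*(13 + 44)/44)*41 = ((⅓)*(1/44)*57)*41 = (19/44)*41 = 779/44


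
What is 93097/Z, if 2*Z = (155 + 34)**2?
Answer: 186194/35721 ≈ 5.2124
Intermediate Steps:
Z = 35721/2 (Z = (155 + 34)**2/2 = (1/2)*189**2 = (1/2)*35721 = 35721/2 ≈ 17861.)
93097/Z = 93097/(35721/2) = 93097*(2/35721) = 186194/35721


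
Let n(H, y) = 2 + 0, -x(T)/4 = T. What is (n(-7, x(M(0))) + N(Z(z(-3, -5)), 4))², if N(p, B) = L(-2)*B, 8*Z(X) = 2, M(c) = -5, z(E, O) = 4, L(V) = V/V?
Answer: 36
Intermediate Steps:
L(V) = 1
x(T) = -4*T
Z(X) = ¼ (Z(X) = (⅛)*2 = ¼)
N(p, B) = B (N(p, B) = 1*B = B)
n(H, y) = 2
(n(-7, x(M(0))) + N(Z(z(-3, -5)), 4))² = (2 + 4)² = 6² = 36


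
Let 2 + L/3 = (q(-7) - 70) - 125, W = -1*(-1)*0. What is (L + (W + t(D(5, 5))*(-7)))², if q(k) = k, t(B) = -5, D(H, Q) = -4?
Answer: 332929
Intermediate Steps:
W = 0 (W = 1*0 = 0)
L = -612 (L = -6 + 3*((-7 - 70) - 125) = -6 + 3*(-77 - 125) = -6 + 3*(-202) = -6 - 606 = -612)
(L + (W + t(D(5, 5))*(-7)))² = (-612 + (0 - 5*(-7)))² = (-612 + (0 + 35))² = (-612 + 35)² = (-577)² = 332929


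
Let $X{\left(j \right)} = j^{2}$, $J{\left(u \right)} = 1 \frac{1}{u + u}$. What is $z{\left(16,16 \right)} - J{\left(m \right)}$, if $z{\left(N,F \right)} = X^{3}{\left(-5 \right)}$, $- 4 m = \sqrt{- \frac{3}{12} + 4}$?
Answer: $15625 + \frac{4 \sqrt{15}}{15} \approx 15626.0$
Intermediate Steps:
$m = - \frac{\sqrt{15}}{8}$ ($m = - \frac{\sqrt{- \frac{3}{12} + 4}}{4} = - \frac{\sqrt{\left(-3\right) \frac{1}{12} + 4}}{4} = - \frac{\sqrt{- \frac{1}{4} + 4}}{4} = - \frac{\sqrt{\frac{15}{4}}}{4} = - \frac{\frac{1}{2} \sqrt{15}}{4} = - \frac{\sqrt{15}}{8} \approx -0.48412$)
$J{\left(u \right)} = \frac{1}{2 u}$ ($J{\left(u \right)} = 1 \frac{1}{2 u} = \frac{1}{2 u}$)
$z{\left(N,F \right)} = 15625$ ($z{\left(N,F \right)} = \left(\left(-5\right)^{2}\right)^{3} = 25^{3} = 15625$)
$z{\left(16,16 \right)} - J{\left(m \right)} = 15625 - \frac{1}{2 \left(- \frac{\sqrt{15}}{8}\right)} = 15625 - \frac{\left(- \frac{8}{15}\right) \sqrt{15}}{2} = 15625 - - \frac{4 \sqrt{15}}{15} = 15625 + \frac{4 \sqrt{15}}{15}$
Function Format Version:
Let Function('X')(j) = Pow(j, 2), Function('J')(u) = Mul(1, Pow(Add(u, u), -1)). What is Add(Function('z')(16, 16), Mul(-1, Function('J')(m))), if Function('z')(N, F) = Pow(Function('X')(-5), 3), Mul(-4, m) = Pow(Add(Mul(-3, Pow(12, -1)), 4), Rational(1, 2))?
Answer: Add(15625, Mul(Rational(4, 15), Pow(15, Rational(1, 2)))) ≈ 15626.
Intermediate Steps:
m = Mul(Rational(-1, 8), Pow(15, Rational(1, 2))) (m = Mul(Rational(-1, 4), Pow(Add(Mul(-3, Pow(12, -1)), 4), Rational(1, 2))) = Mul(Rational(-1, 4), Pow(Add(Mul(-3, Rational(1, 12)), 4), Rational(1, 2))) = Mul(Rational(-1, 4), Pow(Add(Rational(-1, 4), 4), Rational(1, 2))) = Mul(Rational(-1, 4), Pow(Rational(15, 4), Rational(1, 2))) = Mul(Rational(-1, 4), Mul(Rational(1, 2), Pow(15, Rational(1, 2)))) = Mul(Rational(-1, 8), Pow(15, Rational(1, 2))) ≈ -0.48412)
Function('J')(u) = Mul(Rational(1, 2), Pow(u, -1)) (Function('J')(u) = Mul(1, Pow(Mul(2, u), -1)) = Mul(1, Mul(Rational(1, 2), Pow(u, -1))) = Mul(Rational(1, 2), Pow(u, -1)))
Function('z')(N, F) = 15625 (Function('z')(N, F) = Pow(Pow(-5, 2), 3) = Pow(25, 3) = 15625)
Add(Function('z')(16, 16), Mul(-1, Function('J')(m))) = Add(15625, Mul(-1, Mul(Rational(1, 2), Pow(Mul(Rational(-1, 8), Pow(15, Rational(1, 2))), -1)))) = Add(15625, Mul(-1, Mul(Rational(1, 2), Mul(Rational(-8, 15), Pow(15, Rational(1, 2)))))) = Add(15625, Mul(-1, Mul(Rational(-4, 15), Pow(15, Rational(1, 2))))) = Add(15625, Mul(Rational(4, 15), Pow(15, Rational(1, 2))))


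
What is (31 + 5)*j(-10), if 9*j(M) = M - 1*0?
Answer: -40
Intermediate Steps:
j(M) = M/9 (j(M) = (M - 1*0)/9 = (M + 0)/9 = M/9)
(31 + 5)*j(-10) = (31 + 5)*((⅑)*(-10)) = 36*(-10/9) = -40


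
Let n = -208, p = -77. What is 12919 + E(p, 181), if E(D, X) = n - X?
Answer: 12530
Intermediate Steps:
E(D, X) = -208 - X
12919 + E(p, 181) = 12919 + (-208 - 1*181) = 12919 + (-208 - 181) = 12919 - 389 = 12530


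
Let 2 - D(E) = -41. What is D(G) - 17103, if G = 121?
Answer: -17060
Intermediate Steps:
D(E) = 43 (D(E) = 2 - 1*(-41) = 2 + 41 = 43)
D(G) - 17103 = 43 - 17103 = -17060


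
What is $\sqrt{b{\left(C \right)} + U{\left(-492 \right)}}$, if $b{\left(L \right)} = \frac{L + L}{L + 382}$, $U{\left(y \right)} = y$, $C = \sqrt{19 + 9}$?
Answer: $\frac{\sqrt{-93972 - 490 \sqrt{7}}}{\sqrt{191 + \sqrt{7}}} \approx 22.18 i$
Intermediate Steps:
$C = 2 \sqrt{7}$ ($C = \sqrt{28} = 2 \sqrt{7} \approx 5.2915$)
$b{\left(L \right)} = \frac{2 L}{382 + L}$
$\sqrt{b{\left(C \right)} + U{\left(-492 \right)}} = \sqrt{\frac{2 \cdot 2 \sqrt{7}}{382 + 2 \sqrt{7}} - 492} = \sqrt{\frac{4 \sqrt{7}}{382 + 2 \sqrt{7}} - 492} = \sqrt{-492 + \frac{4 \sqrt{7}}{382 + 2 \sqrt{7}}}$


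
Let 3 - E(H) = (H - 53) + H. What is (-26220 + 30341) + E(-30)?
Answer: 4237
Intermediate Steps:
E(H) = 56 - 2*H (E(H) = 3 - ((H - 53) + H) = 3 - ((-53 + H) + H) = 3 - (-53 + 2*H) = 3 + (53 - 2*H) = 56 - 2*H)
(-26220 + 30341) + E(-30) = (-26220 + 30341) + (56 - 2*(-30)) = 4121 + (56 + 60) = 4121 + 116 = 4237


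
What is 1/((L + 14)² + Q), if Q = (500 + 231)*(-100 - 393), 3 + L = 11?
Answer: -1/359899 ≈ -2.7786e-6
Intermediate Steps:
L = 8 (L = -3 + 11 = 8)
Q = -360383 (Q = 731*(-493) = -360383)
1/((L + 14)² + Q) = 1/((8 + 14)² - 360383) = 1/(22² - 360383) = 1/(484 - 360383) = 1/(-359899) = -1/359899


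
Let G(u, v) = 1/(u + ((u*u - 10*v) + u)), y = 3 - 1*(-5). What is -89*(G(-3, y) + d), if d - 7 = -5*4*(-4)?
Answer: -596122/77 ≈ -7741.8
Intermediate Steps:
y = 8 (y = 3 + 5 = 8)
d = 87 (d = 7 - 5*4*(-4) = 7 - 20*(-4) = 7 + 80 = 87)
G(u, v) = 1/(u**2 - 10*v + 2*u) (G(u, v) = 1/(u + ((u**2 - 10*v) + u)) = 1/(u + (u + u**2 - 10*v)) = 1/(u**2 - 10*v + 2*u))
-89*(G(-3, y) + d) = -89*(1/((-3)**2 - 10*8 + 2*(-3)) + 87) = -89*(1/(9 - 80 - 6) + 87) = -89*(1/(-77) + 87) = -89*(-1/77 + 87) = -89*6698/77 = -596122/77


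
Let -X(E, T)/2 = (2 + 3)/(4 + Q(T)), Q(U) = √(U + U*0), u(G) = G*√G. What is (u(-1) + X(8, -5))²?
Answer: (I + 10/(4 + I*√5))² ≈ 3.6239 - 0.24684*I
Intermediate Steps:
u(G) = G^(3/2)
Q(U) = √U (Q(U) = √(U + 0) = √U)
X(E, T) = -10/(4 + √T) (X(E, T) = -2*(2 + 3)/(4 + √T) = -10/(4 + √T))
(u(-1) + X(8, -5))² = ((-1)^(3/2) - 10/(4 + √(-5)))² = (-I - 10/(4 + I*√5))²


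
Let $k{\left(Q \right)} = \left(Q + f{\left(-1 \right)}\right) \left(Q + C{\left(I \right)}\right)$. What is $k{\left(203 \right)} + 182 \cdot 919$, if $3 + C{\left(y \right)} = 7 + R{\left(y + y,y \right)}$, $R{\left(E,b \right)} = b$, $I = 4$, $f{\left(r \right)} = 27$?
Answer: $215788$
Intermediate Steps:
$C{\left(y \right)} = 4 + y$ ($C{\left(y \right)} = -3 + \left(7 + y\right) = 4 + y$)
$k{\left(Q \right)} = \left(8 + Q\right) \left(27 + Q\right)$ ($k{\left(Q \right)} = \left(Q + 27\right) \left(Q + \left(4 + 4\right)\right) = \left(27 + Q\right) \left(Q + 8\right) = \left(27 + Q\right) \left(8 + Q\right) = \left(8 + Q\right) \left(27 + Q\right)$)
$k{\left(203 \right)} + 182 \cdot 919 = \left(216 + 203^{2} + 35 \cdot 203\right) + 182 \cdot 919 = \left(216 + 41209 + 7105\right) + 167258 = 48530 + 167258 = 215788$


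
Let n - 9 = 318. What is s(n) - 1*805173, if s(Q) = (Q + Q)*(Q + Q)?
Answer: -377457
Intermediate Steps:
n = 327 (n = 9 + 318 = 327)
s(Q) = 4*Q² (s(Q) = (2*Q)*(2*Q) = 4*Q²)
s(n) - 1*805173 = 4*327² - 1*805173 = 4*106929 - 805173 = 427716 - 805173 = -377457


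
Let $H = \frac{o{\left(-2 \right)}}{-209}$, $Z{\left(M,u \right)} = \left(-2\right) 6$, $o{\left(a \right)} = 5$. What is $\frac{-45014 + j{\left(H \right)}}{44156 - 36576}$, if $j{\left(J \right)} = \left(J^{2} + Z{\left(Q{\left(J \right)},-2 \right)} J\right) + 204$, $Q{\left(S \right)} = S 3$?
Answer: $- \frac{391466609}{66220396} \approx -5.9116$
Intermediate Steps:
$Q{\left(S \right)} = 3 S$
$Z{\left(M,u \right)} = -12$
$H = - \frac{5}{209}$ ($H = \frac{5}{-209} = 5 \left(- \frac{1}{209}\right) = - \frac{5}{209} \approx -0.023923$)
$j{\left(J \right)} = 204 + J^{2} - 12 J$ ($j{\left(J \right)} = \left(J^{2} - 12 J\right) + 204 = 204 + J^{2} - 12 J$)
$\frac{-45014 + j{\left(H \right)}}{44156 - 36576} = \frac{-45014 + \left(204 + \left(- \frac{5}{209}\right)^{2} - - \frac{60}{209}\right)}{44156 - 36576} = \frac{-45014 + \left(204 + \frac{25}{43681} + \frac{60}{209}\right)}{7580} = \left(-45014 + \frac{8923489}{43681}\right) \frac{1}{7580} = \left(- \frac{1957333045}{43681}\right) \frac{1}{7580} = - \frac{391466609}{66220396}$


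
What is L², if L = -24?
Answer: 576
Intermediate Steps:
L² = (-24)² = 576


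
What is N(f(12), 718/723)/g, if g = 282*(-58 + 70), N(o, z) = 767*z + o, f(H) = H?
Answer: 279691/1223316 ≈ 0.22863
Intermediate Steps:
N(o, z) = o + 767*z
g = 3384 (g = 282*12 = 3384)
N(f(12), 718/723)/g = (12 + 767*(718/723))/3384 = (12 + 767*(718*(1/723)))*(1/3384) = (12 + 767*(718/723))*(1/3384) = (12 + 550706/723)*(1/3384) = (559382/723)*(1/3384) = 279691/1223316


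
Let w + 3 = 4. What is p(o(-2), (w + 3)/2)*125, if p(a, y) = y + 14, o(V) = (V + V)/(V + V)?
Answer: 2000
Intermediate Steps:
w = 1 (w = -3 + 4 = 1)
o(V) = 1 (o(V) = (2*V)/((2*V)) = (2*V)*(1/(2*V)) = 1)
p(a, y) = 14 + y
p(o(-2), (w + 3)/2)*125 = (14 + (1 + 3)/2)*125 = (14 + (½)*4)*125 = (14 + 2)*125 = 16*125 = 2000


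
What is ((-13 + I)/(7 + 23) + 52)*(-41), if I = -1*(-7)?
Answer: -10619/5 ≈ -2123.8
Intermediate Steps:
I = 7
((-13 + I)/(7 + 23) + 52)*(-41) = ((-13 + 7)/(7 + 23) + 52)*(-41) = (-6/30 + 52)*(-41) = (-6*1/30 + 52)*(-41) = (-⅕ + 52)*(-41) = (259/5)*(-41) = -10619/5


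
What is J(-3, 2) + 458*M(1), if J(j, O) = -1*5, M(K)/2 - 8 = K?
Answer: 8239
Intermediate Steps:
M(K) = 16 + 2*K
J(j, O) = -5
J(-3, 2) + 458*M(1) = -5 + 458*(16 + 2*1) = -5 + 458*(16 + 2) = -5 + 458*18 = -5 + 8244 = 8239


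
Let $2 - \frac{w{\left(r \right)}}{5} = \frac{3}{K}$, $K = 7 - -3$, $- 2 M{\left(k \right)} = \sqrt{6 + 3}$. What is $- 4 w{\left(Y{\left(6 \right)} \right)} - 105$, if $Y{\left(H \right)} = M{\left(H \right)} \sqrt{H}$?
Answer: $-139$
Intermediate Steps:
$M{\left(k \right)} = - \frac{3}{2}$ ($M{\left(k \right)} = - \frac{\sqrt{6 + 3}}{2} = - \frac{\sqrt{9}}{2} = \left(- \frac{1}{2}\right) 3 = - \frac{3}{2}$)
$K = 10$ ($K = 7 + 3 = 10$)
$Y{\left(H \right)} = - \frac{3 \sqrt{H}}{2}$
$w{\left(r \right)} = \frac{17}{2}$ ($w{\left(r \right)} = 10 - 5 \cdot \frac{3}{10} = 10 - 5 \cdot 3 \cdot \frac{1}{10} = 10 - \frac{3}{2} = \frac{17}{2}$)
$- 4 w{\left(Y{\left(6 \right)} \right)} - 105 = \left(-4\right) \frac{17}{2} - 105 = -34 - 105 = -139$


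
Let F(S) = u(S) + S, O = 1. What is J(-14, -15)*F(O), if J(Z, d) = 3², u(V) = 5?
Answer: 54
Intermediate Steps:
J(Z, d) = 9
F(S) = 5 + S
J(-14, -15)*F(O) = 9*(5 + 1) = 9*6 = 54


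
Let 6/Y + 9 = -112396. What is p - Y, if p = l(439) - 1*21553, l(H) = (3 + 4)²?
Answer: -2417157114/112405 ≈ -21504.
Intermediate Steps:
Y = -6/112405 (Y = 6/(-9 - 112396) = 6/(-112405) = 6*(-1/112405) = -6/112405 ≈ -5.3378e-5)
l(H) = 49 (l(H) = 7² = 49)
p = -21504 (p = 49 - 1*21553 = 49 - 21553 = -21504)
p - Y = -21504 - 1*(-6/112405) = -21504 + 6/112405 = -2417157114/112405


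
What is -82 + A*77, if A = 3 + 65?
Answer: 5154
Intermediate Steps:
A = 68
-82 + A*77 = -82 + 68*77 = -82 + 5236 = 5154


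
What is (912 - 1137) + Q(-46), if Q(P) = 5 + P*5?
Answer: -450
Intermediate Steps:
Q(P) = 5 + 5*P
(912 - 1137) + Q(-46) = (912 - 1137) + (5 + 5*(-46)) = -225 + (5 - 230) = -225 - 225 = -450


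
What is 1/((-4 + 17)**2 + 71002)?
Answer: 1/71171 ≈ 1.4051e-5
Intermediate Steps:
1/((-4 + 17)**2 + 71002) = 1/(13**2 + 71002) = 1/(169 + 71002) = 1/71171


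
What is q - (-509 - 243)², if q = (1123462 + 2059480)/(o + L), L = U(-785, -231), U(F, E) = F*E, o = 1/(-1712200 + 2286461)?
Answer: -29443074960287941/52066809218 ≈ -5.6549e+5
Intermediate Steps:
o = 1/574261 ≈ 1.7414e-6
U(F, E) = E*F
L = 181335 (L = -231*(-785) = 181335)
q = 913919727931/52066809218 (q = (1123462 + 2059480)/(1/574261 + 181335) = 3182942/(104133618436/574261) = 3182942*(574261/104133618436) = 913919727931/52066809218 ≈ 17.553)
q - (-509 - 243)² = 913919727931/52066809218 - (-509 - 243)² = 913919727931/52066809218 - 1*(-752)² = 913919727931/52066809218 - 1*565504 = 913919727931/52066809218 - 565504 = -29443074960287941/52066809218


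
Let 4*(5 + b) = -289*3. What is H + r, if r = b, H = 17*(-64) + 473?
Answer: -3347/4 ≈ -836.75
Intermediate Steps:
H = -615 (H = -1088 + 473 = -615)
b = -887/4 (b = -5 + (-289*3)/4 = -5 + (1/4)*(-867) = -5 - 867/4 = -887/4 ≈ -221.75)
r = -887/4 ≈ -221.75
H + r = -615 - 887/4 = -3347/4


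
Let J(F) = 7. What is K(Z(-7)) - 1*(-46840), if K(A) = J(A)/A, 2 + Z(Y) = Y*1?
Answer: 421553/9 ≈ 46839.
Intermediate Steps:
Z(Y) = -2 + Y (Z(Y) = -2 + Y*1 = -2 + Y)
K(A) = 7/A
K(Z(-7)) - 1*(-46840) = 7/(-2 - 7) - 1*(-46840) = 7/(-9) + 46840 = 7*(-1/9) + 46840 = -7/9 + 46840 = 421553/9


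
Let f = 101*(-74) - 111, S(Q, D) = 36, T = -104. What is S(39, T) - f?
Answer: 7621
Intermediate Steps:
f = -7585 (f = -7474 - 111 = -7585)
S(39, T) - f = 36 - 1*(-7585) = 36 + 7585 = 7621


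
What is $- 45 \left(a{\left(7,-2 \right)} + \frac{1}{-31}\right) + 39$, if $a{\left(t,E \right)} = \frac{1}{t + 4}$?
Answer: $\frac{12399}{341} \approx 36.361$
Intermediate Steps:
$a{\left(t,E \right)} = \frac{1}{4 + t}$
$- 45 \left(a{\left(7,-2 \right)} + \frac{1}{-31}\right) + 39 = - 45 \left(\frac{1}{4 + 7} + \frac{1}{-31}\right) + 39 = - 45 \left(\frac{1}{11} - \frac{1}{31}\right) + 39 = \left(-45\right) \frac{20}{341} + 39 = - \frac{900}{341} + 39 = \frac{12399}{341}$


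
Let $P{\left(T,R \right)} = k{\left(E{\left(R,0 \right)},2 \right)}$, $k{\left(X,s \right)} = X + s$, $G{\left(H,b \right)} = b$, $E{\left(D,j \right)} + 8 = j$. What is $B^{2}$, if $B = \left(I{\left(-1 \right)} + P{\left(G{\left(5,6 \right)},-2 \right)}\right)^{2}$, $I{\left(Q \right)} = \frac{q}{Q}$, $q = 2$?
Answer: $4096$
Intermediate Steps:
$E{\left(D,j \right)} = -8 + j$
$P{\left(T,R \right)} = -6$ ($P{\left(T,R \right)} = \left(-8 + 0\right) + 2 = -8 + 2 = -6$)
$I{\left(Q \right)} = \frac{2}{Q}$
$B = 64$ ($B = \left(\frac{2}{-1} - 6\right)^{2} = \left(2 \left(-1\right) - 6\right)^{2} = \left(-2 - 6\right)^{2} = \left(-8\right)^{2} = 64$)
$B^{2} = 64^{2} = 4096$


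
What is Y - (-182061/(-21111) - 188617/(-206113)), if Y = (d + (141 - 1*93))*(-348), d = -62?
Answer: 7052596828372/1450417181 ≈ 4862.5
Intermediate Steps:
Y = 4872 (Y = (-62 + (141 - 1*93))*(-348) = (-62 + (141 - 93))*(-348) = (-62 + 48)*(-348) = -14*(-348) = 4872)
Y - (-182061/(-21111) - 188617/(-206113)) = 4872 - (-182061/(-21111) - 188617/(-206113)) = 4872 - (-182061*(-1/21111) - 188617*(-1/206113)) = 4872 - (60687/7037 + 188617/206113) = 4872 - 1*13835677460/1450417181 = 4872 - 13835677460/1450417181 = 7052596828372/1450417181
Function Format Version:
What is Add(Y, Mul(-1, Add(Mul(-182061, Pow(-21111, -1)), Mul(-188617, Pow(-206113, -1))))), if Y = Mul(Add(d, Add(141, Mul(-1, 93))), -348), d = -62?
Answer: Rational(7052596828372, 1450417181) ≈ 4862.5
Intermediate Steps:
Y = 4872 (Y = Mul(Add(-62, Add(141, Mul(-1, 93))), -348) = Mul(Add(-62, Add(141, -93)), -348) = Mul(Add(-62, 48), -348) = Mul(-14, -348) = 4872)
Add(Y, Mul(-1, Add(Mul(-182061, Pow(-21111, -1)), Mul(-188617, Pow(-206113, -1))))) = Add(4872, Mul(-1, Add(Mul(-182061, Pow(-21111, -1)), Mul(-188617, Pow(-206113, -1))))) = Add(4872, Mul(-1, Add(Mul(-182061, Rational(-1, 21111)), Mul(-188617, Rational(-1, 206113))))) = Add(4872, Mul(-1, Add(Rational(60687, 7037), Rational(188617, 206113)))) = Add(4872, Mul(-1, Rational(13835677460, 1450417181))) = Add(4872, Rational(-13835677460, 1450417181)) = Rational(7052596828372, 1450417181)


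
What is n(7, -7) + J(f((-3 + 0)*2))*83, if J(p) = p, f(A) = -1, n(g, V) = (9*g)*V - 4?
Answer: -528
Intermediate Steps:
n(g, V) = -4 + 9*V*g (n(g, V) = 9*V*g - 4 = -4 + 9*V*g)
n(7, -7) + J(f((-3 + 0)*2))*83 = (-4 + 9*(-7)*7) - 1*83 = (-4 - 441) - 83 = -445 - 83 = -528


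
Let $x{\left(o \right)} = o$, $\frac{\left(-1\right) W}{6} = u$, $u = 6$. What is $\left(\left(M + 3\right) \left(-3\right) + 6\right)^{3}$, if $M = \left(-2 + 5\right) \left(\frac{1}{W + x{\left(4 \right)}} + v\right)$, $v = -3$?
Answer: $\frac{469097433}{32768} \approx 14316.0$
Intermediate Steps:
$W = -36$ ($W = \left(-6\right) 6 = -36$)
$M = - \frac{291}{32}$ ($M = \left(-2 + 5\right) \left(\frac{1}{-36 + 4} - 3\right) = 3 \left(\frac{1}{-32} - 3\right) = 3 \left(- \frac{1}{32} - 3\right) = 3 \left(- \frac{97}{32}\right) = - \frac{291}{32} \approx -9.0938$)
$\left(\left(M + 3\right) \left(-3\right) + 6\right)^{3} = \left(\left(- \frac{291}{32} + 3\right) \left(-3\right) + 6\right)^{3} = \left(\left(- \frac{195}{32}\right) \left(-3\right) + 6\right)^{3} = \left(\frac{585}{32} + 6\right)^{3} = \left(\frac{777}{32}\right)^{3} = \frac{469097433}{32768}$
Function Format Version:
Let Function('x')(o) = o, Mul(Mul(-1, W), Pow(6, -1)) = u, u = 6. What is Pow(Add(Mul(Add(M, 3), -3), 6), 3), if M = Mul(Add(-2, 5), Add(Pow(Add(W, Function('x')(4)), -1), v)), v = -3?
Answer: Rational(469097433, 32768) ≈ 14316.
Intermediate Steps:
W = -36 (W = Mul(-6, 6) = -36)
M = Rational(-291, 32) (M = Mul(Add(-2, 5), Add(Pow(Add(-36, 4), -1), -3)) = Mul(3, Add(Pow(-32, -1), -3)) = Mul(3, Add(Rational(-1, 32), -3)) = Mul(3, Rational(-97, 32)) = Rational(-291, 32) ≈ -9.0938)
Pow(Add(Mul(Add(M, 3), -3), 6), 3) = Pow(Add(Mul(Add(Rational(-291, 32), 3), -3), 6), 3) = Pow(Add(Mul(Rational(-195, 32), -3), 6), 3) = Pow(Add(Rational(585, 32), 6), 3) = Pow(Rational(777, 32), 3) = Rational(469097433, 32768)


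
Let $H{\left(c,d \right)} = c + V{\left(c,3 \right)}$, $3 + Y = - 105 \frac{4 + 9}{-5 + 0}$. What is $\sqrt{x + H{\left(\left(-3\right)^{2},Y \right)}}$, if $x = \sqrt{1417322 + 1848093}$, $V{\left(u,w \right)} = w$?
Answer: $\sqrt{12 + \sqrt{3265415}} \approx 42.65$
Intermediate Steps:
$x = \sqrt{3265415} \approx 1807.0$
$Y = 270$ ($Y = -3 - 105 \frac{4 + 9}{-5 + 0} = -3 - 105 \frac{13}{-5} = -3 - 105 \cdot 13 \left(- \frac{1}{5}\right) = -3 - -273 = -3 + 273 = 270$)
$H{\left(c,d \right)} = 3 + c$ ($H{\left(c,d \right)} = c + 3 = 3 + c$)
$\sqrt{x + H{\left(\left(-3\right)^{2},Y \right)}} = \sqrt{\sqrt{3265415} + \left(3 + \left(-3\right)^{2}\right)} = \sqrt{\sqrt{3265415} + \left(3 + 9\right)} = \sqrt{\sqrt{3265415} + 12} = \sqrt{12 + \sqrt{3265415}}$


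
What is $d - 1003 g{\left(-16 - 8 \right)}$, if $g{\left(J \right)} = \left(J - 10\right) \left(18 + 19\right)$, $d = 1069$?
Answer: $1262843$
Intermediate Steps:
$g{\left(J \right)} = -370 + 37 J$ ($g{\left(J \right)} = \left(-10 + J\right) 37 = -370 + 37 J$)
$d - 1003 g{\left(-16 - 8 \right)} = 1069 - 1003 \left(-370 + 37 \left(-16 - 8\right)\right) = 1069 - 1003 \left(-370 + 37 \left(-24\right)\right) = 1069 - 1003 \left(-370 - 888\right) = 1069 - -1261774 = 1069 + 1261774 = 1262843$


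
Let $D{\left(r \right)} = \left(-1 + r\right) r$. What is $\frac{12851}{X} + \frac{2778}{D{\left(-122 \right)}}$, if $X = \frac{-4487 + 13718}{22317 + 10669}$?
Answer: $\frac{5857380619}{127551} \approx 45922.0$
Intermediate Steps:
$X = \frac{9231}{32986} \approx 0.27985$
$D{\left(r \right)} = r \left(-1 + r\right)$
$\frac{12851}{X} + \frac{2778}{D{\left(-122 \right)}} = \frac{12851}{\frac{9231}{32986}} + \frac{2778}{\left(-122\right) \left(-1 - 122\right)} = 12851 \cdot \frac{32986}{9231} + \frac{2778}{\left(-122\right) \left(-123\right)} = \frac{2342006}{51} + \frac{2778}{15006} = \frac{2342006}{51} + 2778 \cdot \frac{1}{15006} = \frac{2342006}{51} + \frac{463}{2501} = \frac{5857380619}{127551}$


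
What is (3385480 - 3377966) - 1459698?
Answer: -1452184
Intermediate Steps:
(3385480 - 3377966) - 1459698 = 7514 - 1459698 = -1452184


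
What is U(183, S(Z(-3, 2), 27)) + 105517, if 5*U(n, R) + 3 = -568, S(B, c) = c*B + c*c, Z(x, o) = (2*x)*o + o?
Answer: 527014/5 ≈ 1.0540e+5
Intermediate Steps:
Z(x, o) = o + 2*o*x (Z(x, o) = 2*o*x + o = o + 2*o*x)
S(B, c) = c² + B*c (S(B, c) = B*c + c² = c² + B*c)
U(n, R) = -571/5 (U(n, R) = -⅗ + (⅕)*(-568) = -⅗ - 568/5 = -571/5)
U(183, S(Z(-3, 2), 27)) + 105517 = -571/5 + 105517 = 527014/5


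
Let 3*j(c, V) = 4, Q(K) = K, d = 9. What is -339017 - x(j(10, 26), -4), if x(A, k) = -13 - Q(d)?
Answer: -338995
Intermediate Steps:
j(c, V) = 4/3 (j(c, V) = (1/3)*4 = 4/3)
x(A, k) = -22 (x(A, k) = -13 - 1*9 = -13 - 9 = -22)
-339017 - x(j(10, 26), -4) = -339017 - 1*(-22) = -339017 + 22 = -338995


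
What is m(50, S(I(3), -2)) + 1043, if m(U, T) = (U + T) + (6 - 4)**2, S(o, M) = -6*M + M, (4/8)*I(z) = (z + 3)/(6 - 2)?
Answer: 1107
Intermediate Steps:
I(z) = 3/2 + z/2 (I(z) = 2*((z + 3)/(6 - 2)) = 2*((3 + z)/4) = 2*((3 + z)*(1/4)) = 2*(3/4 + z/4) = 3/2 + z/2)
S(o, M) = -5*M
m(U, T) = 4 + T + U (m(U, T) = (T + U) + 2**2 = (T + U) + 4 = 4 + T + U)
m(50, S(I(3), -2)) + 1043 = (4 - 5*(-2) + 50) + 1043 = (4 + 10 + 50) + 1043 = 64 + 1043 = 1107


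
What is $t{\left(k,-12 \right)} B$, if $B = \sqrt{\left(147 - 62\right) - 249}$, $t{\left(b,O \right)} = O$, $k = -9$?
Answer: $- 24 i \sqrt{41} \approx - 153.68 i$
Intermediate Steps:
$B = 2 i \sqrt{41}$ ($B = \sqrt{\left(147 - 62\right) - 249} = \sqrt{85 - 249} = \sqrt{-164} = 2 i \sqrt{41} \approx 12.806 i$)
$t{\left(k,-12 \right)} B = - 12 \cdot 2 i \sqrt{41} = - 24 i \sqrt{41}$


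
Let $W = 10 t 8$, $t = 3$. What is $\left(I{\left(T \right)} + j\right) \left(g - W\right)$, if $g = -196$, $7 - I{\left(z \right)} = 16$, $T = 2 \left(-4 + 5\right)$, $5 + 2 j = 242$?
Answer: $-47742$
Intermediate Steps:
$j = \frac{237}{2}$ ($j = - \frac{5}{2} + \frac{1}{2} \cdot 242 = - \frac{5}{2} + 121 = \frac{237}{2} \approx 118.5$)
$T = 2$ ($T = 2 \cdot 1 = 2$)
$I{\left(z \right)} = -9$ ($I{\left(z \right)} = 7 - 16 = -9$)
$W = 240$ ($W = 10 \cdot 3 \cdot 8 = 30 \cdot 8 = 240$)
$\left(I{\left(T \right)} + j\right) \left(g - W\right) = \left(-9 + \frac{237}{2}\right) \left(-196 - 240\right) = \frac{219 \left(-196 - 240\right)}{2} = \frac{219}{2} \left(-436\right) = -47742$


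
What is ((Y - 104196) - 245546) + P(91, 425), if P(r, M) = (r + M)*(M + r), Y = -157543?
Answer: -241029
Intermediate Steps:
P(r, M) = (M + r)² (P(r, M) = (M + r)*(M + r) = (M + r)²)
((Y - 104196) - 245546) + P(91, 425) = ((-157543 - 104196) - 245546) + (425 + 91)² = (-261739 - 245546) + 516² = -507285 + 266256 = -241029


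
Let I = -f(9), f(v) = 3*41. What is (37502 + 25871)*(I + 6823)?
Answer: 424599100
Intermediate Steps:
f(v) = 123
I = -123 (I = -1*123 = -123)
(37502 + 25871)*(I + 6823) = (37502 + 25871)*(-123 + 6823) = 63373*6700 = 424599100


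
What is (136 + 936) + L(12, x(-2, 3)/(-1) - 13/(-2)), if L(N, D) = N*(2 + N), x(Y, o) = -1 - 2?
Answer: 1240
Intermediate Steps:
x(Y, o) = -3
(136 + 936) + L(12, x(-2, 3)/(-1) - 13/(-2)) = (136 + 936) + 12*(2 + 12) = 1072 + 12*14 = 1072 + 168 = 1240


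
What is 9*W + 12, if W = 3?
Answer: 39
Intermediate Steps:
9*W + 12 = 9*3 + 12 = 27 + 12 = 39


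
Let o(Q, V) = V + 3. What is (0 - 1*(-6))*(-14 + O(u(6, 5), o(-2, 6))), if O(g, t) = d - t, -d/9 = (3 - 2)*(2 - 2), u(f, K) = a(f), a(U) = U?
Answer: -138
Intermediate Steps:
u(f, K) = f
o(Q, V) = 3 + V
d = 0 (d = -9*(3 - 2)*(2 - 2) = -9*0 = 0)
O(g, t) = -t (O(g, t) = 0 - t = -t)
(0 - 1*(-6))*(-14 + O(u(6, 5), o(-2, 6))) = (0 - 1*(-6))*(-14 - (3 + 6)) = (0 + 6)*(-14 - 1*9) = 6*(-14 - 9) = 6*(-23) = -138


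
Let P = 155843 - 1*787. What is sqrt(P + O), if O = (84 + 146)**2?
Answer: 14*sqrt(1061) ≈ 456.02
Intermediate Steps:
O = 52900 (O = 230**2 = 52900)
P = 155056 (P = 155843 - 787 = 155056)
sqrt(P + O) = sqrt(155056 + 52900) = sqrt(207956) = 14*sqrt(1061)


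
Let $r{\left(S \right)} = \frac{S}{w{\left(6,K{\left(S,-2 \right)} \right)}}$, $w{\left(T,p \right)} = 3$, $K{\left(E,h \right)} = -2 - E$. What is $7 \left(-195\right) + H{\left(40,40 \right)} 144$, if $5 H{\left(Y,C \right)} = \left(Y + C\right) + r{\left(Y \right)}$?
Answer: $1323$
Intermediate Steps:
$r{\left(S \right)} = \frac{S}{3}$
$H{\left(Y,C \right)} = \frac{C}{5} + \frac{4 Y}{15}$ ($H{\left(Y,C \right)} = \frac{\left(Y + C\right) + \frac{Y}{3}}{5} = \frac{\left(C + Y\right) + \frac{Y}{3}}{5} = \frac{C + \frac{4 Y}{3}}{5} = \frac{C}{5} + \frac{4 Y}{15}$)
$7 \left(-195\right) + H{\left(40,40 \right)} 144 = 7 \left(-195\right) + \left(\frac{1}{5} \cdot 40 + \frac{4}{15} \cdot 40\right) 144 = -1365 + \left(8 + \frac{32}{3}\right) 144 = -1365 + \frac{56}{3} \cdot 144 = -1365 + 2688 = 1323$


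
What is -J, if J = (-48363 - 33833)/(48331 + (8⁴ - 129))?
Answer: 41098/26149 ≈ 1.5717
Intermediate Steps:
J = -41098/26149 (J = -82196/(48331 + (4096 - 129)) = -82196/(48331 + 3967) = -82196/52298 = -82196*1/52298 = -41098/26149 ≈ -1.5717)
-J = -1*(-41098/26149) = 41098/26149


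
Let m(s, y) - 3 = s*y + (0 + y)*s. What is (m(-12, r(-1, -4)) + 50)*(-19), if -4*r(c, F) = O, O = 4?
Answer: -1463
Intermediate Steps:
r(c, F) = -1 (r(c, F) = -¼*4 = -1)
m(s, y) = 3 + 2*s*y (m(s, y) = 3 + (s*y + (0 + y)*s) = 3 + (s*y + y*s) = 3 + (s*y + s*y) = 3 + 2*s*y)
(m(-12, r(-1, -4)) + 50)*(-19) = ((3 + 2*(-12)*(-1)) + 50)*(-19) = ((3 + 24) + 50)*(-19) = (27 + 50)*(-19) = 77*(-19) = -1463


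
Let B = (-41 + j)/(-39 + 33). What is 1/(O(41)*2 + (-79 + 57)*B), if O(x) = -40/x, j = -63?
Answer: -123/47144 ≈ -0.0026090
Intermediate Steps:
B = 52/3 (B = (-41 - 63)/(-39 + 33) = -104/(-6) = -104*(-⅙) = 52/3 ≈ 17.333)
1/(O(41)*2 + (-79 + 57)*B) = 1/(-40/41*2 + (-79 + 57)*(52/3)) = 1/(-40*1/41*2 - 22*52/3) = 1/(-40/41*2 - 1144/3) = 1/(-80/41 - 1144/3) = 1/(-47144/123) = -123/47144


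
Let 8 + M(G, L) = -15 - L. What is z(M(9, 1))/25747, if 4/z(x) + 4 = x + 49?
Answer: 4/540687 ≈ 7.3980e-6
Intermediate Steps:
M(G, L) = -23 - L (M(G, L) = -8 + (-15 - L) = -23 - L)
z(x) = 4/(45 + x) (z(x) = 4/(-4 + (x + 49)) = 4/(-4 + (49 + x)) = 4/(45 + x))
z(M(9, 1))/25747 = (4/(45 + (-23 - 1*1)))/25747 = (4/(45 + (-23 - 1)))*(1/25747) = (4/(45 - 24))*(1/25747) = (4/21)*(1/25747) = 4/540687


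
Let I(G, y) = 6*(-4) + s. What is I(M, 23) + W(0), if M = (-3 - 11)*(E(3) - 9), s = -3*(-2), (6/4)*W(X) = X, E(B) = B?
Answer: -18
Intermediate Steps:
W(X) = 2*X/3
s = 6
M = 84 (M = (-3 - 11)*(3 - 9) = -14*(-6) = 84)
I(G, y) = -18 (I(G, y) = 6*(-4) + 6 = -24 + 6 = -18)
I(M, 23) + W(0) = -18 + (⅔)*0 = -18 + 0 = -18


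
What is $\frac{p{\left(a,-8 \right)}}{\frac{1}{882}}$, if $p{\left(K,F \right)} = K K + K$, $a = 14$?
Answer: $185220$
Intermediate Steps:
$p{\left(K,F \right)} = K + K^{2}$ ($p{\left(K,F \right)} = K^{2} + K = K + K^{2}$)
$\frac{p{\left(a,-8 \right)}}{\frac{1}{882}} = \frac{14 \left(1 + 14\right)}{\frac{1}{882}} = 14 \cdot 15 \frac{1}{\frac{1}{882}} = 210 \cdot 882 = 185220$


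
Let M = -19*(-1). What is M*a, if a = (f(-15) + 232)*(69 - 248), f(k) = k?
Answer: -738017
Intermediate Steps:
M = 19
a = -38843 (a = (-15 + 232)*(69 - 248) = 217*(-179) = -38843)
M*a = 19*(-38843) = -738017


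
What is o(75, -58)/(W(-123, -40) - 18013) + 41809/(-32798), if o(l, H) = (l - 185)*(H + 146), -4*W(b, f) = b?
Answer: -157940091/214466122 ≈ -0.73643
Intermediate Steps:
W(b, f) = -b/4
o(l, H) = (-185 + l)*(146 + H)
o(75, -58)/(W(-123, -40) - 18013) + 41809/(-32798) = (-27010 - 185*(-58) + 146*75 - 58*75)/(-1/4*(-123) - 18013) + 41809/(-32798) = (-27010 + 10730 + 10950 - 4350)/(123/4 - 18013) + 41809*(-1/32798) = -9680/(-71929/4) - 41809/32798 = -9680*(-4/71929) - 41809/32798 = 3520/6539 - 41809/32798 = -157940091/214466122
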